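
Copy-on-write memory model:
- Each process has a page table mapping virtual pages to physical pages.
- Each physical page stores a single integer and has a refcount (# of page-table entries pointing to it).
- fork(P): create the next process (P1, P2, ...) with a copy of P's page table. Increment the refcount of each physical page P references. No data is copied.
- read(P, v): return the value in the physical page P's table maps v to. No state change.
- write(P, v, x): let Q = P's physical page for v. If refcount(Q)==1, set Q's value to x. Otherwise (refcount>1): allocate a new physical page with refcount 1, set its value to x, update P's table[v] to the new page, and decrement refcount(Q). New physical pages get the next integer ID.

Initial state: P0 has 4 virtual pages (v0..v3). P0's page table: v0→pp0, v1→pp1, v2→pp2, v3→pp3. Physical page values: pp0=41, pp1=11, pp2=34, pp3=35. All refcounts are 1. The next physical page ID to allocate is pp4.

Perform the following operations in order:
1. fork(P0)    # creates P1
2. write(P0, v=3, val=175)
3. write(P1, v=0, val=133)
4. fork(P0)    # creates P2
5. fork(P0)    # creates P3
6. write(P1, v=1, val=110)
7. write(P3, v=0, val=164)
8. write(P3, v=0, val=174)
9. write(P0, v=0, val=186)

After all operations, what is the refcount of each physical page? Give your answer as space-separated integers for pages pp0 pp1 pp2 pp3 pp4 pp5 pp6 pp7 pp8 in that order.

Op 1: fork(P0) -> P1. 4 ppages; refcounts: pp0:2 pp1:2 pp2:2 pp3:2
Op 2: write(P0, v3, 175). refcount(pp3)=2>1 -> COPY to pp4. 5 ppages; refcounts: pp0:2 pp1:2 pp2:2 pp3:1 pp4:1
Op 3: write(P1, v0, 133). refcount(pp0)=2>1 -> COPY to pp5. 6 ppages; refcounts: pp0:1 pp1:2 pp2:2 pp3:1 pp4:1 pp5:1
Op 4: fork(P0) -> P2. 6 ppages; refcounts: pp0:2 pp1:3 pp2:3 pp3:1 pp4:2 pp5:1
Op 5: fork(P0) -> P3. 6 ppages; refcounts: pp0:3 pp1:4 pp2:4 pp3:1 pp4:3 pp5:1
Op 6: write(P1, v1, 110). refcount(pp1)=4>1 -> COPY to pp6. 7 ppages; refcounts: pp0:3 pp1:3 pp2:4 pp3:1 pp4:3 pp5:1 pp6:1
Op 7: write(P3, v0, 164). refcount(pp0)=3>1 -> COPY to pp7. 8 ppages; refcounts: pp0:2 pp1:3 pp2:4 pp3:1 pp4:3 pp5:1 pp6:1 pp7:1
Op 8: write(P3, v0, 174). refcount(pp7)=1 -> write in place. 8 ppages; refcounts: pp0:2 pp1:3 pp2:4 pp3:1 pp4:3 pp5:1 pp6:1 pp7:1
Op 9: write(P0, v0, 186). refcount(pp0)=2>1 -> COPY to pp8. 9 ppages; refcounts: pp0:1 pp1:3 pp2:4 pp3:1 pp4:3 pp5:1 pp6:1 pp7:1 pp8:1

Answer: 1 3 4 1 3 1 1 1 1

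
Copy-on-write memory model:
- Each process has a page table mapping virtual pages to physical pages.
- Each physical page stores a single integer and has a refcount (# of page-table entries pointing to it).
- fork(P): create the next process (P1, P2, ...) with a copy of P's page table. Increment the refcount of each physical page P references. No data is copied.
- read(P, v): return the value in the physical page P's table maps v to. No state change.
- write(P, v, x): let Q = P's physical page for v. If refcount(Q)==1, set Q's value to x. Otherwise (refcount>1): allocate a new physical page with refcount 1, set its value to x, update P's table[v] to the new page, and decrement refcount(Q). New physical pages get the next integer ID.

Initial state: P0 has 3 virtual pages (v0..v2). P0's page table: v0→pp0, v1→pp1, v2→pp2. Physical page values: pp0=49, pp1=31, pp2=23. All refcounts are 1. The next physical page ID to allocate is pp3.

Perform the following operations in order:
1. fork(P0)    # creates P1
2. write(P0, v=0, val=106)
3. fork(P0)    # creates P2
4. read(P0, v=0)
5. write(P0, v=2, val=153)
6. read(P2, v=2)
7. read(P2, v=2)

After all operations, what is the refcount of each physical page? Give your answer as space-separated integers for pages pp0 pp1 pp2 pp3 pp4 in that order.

Answer: 1 3 2 2 1

Derivation:
Op 1: fork(P0) -> P1. 3 ppages; refcounts: pp0:2 pp1:2 pp2:2
Op 2: write(P0, v0, 106). refcount(pp0)=2>1 -> COPY to pp3. 4 ppages; refcounts: pp0:1 pp1:2 pp2:2 pp3:1
Op 3: fork(P0) -> P2. 4 ppages; refcounts: pp0:1 pp1:3 pp2:3 pp3:2
Op 4: read(P0, v0) -> 106. No state change.
Op 5: write(P0, v2, 153). refcount(pp2)=3>1 -> COPY to pp4. 5 ppages; refcounts: pp0:1 pp1:3 pp2:2 pp3:2 pp4:1
Op 6: read(P2, v2) -> 23. No state change.
Op 7: read(P2, v2) -> 23. No state change.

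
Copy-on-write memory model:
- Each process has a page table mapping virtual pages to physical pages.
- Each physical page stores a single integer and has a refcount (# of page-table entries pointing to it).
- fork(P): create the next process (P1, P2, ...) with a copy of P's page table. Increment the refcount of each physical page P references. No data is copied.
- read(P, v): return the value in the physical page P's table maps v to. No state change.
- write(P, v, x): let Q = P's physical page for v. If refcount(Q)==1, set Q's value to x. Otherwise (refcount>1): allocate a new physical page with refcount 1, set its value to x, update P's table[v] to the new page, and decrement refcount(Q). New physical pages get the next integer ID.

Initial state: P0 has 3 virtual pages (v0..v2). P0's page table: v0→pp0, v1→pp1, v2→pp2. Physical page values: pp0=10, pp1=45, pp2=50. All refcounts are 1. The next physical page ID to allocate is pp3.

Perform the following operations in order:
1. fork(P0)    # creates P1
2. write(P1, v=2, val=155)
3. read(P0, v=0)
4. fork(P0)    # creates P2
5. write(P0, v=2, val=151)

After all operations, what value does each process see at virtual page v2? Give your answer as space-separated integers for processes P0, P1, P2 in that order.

Answer: 151 155 50

Derivation:
Op 1: fork(P0) -> P1. 3 ppages; refcounts: pp0:2 pp1:2 pp2:2
Op 2: write(P1, v2, 155). refcount(pp2)=2>1 -> COPY to pp3. 4 ppages; refcounts: pp0:2 pp1:2 pp2:1 pp3:1
Op 3: read(P0, v0) -> 10. No state change.
Op 4: fork(P0) -> P2. 4 ppages; refcounts: pp0:3 pp1:3 pp2:2 pp3:1
Op 5: write(P0, v2, 151). refcount(pp2)=2>1 -> COPY to pp4. 5 ppages; refcounts: pp0:3 pp1:3 pp2:1 pp3:1 pp4:1
P0: v2 -> pp4 = 151
P1: v2 -> pp3 = 155
P2: v2 -> pp2 = 50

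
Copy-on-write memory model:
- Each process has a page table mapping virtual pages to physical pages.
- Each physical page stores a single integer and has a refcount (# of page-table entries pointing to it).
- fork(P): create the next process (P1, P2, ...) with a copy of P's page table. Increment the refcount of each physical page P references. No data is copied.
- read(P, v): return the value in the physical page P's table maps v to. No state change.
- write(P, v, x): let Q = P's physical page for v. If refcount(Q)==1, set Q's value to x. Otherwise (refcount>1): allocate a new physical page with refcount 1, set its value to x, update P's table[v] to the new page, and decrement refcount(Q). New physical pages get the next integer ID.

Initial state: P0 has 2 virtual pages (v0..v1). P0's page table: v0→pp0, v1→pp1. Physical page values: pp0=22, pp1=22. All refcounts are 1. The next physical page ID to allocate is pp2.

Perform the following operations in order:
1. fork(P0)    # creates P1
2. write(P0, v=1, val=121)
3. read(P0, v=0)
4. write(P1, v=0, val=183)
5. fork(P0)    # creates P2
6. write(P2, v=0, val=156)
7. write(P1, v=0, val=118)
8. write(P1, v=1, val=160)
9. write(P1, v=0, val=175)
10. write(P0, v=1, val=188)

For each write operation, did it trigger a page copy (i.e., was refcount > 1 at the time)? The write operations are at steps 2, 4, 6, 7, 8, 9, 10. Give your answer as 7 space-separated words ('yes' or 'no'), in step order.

Op 1: fork(P0) -> P1. 2 ppages; refcounts: pp0:2 pp1:2
Op 2: write(P0, v1, 121). refcount(pp1)=2>1 -> COPY to pp2. 3 ppages; refcounts: pp0:2 pp1:1 pp2:1
Op 3: read(P0, v0) -> 22. No state change.
Op 4: write(P1, v0, 183). refcount(pp0)=2>1 -> COPY to pp3. 4 ppages; refcounts: pp0:1 pp1:1 pp2:1 pp3:1
Op 5: fork(P0) -> P2. 4 ppages; refcounts: pp0:2 pp1:1 pp2:2 pp3:1
Op 6: write(P2, v0, 156). refcount(pp0)=2>1 -> COPY to pp4. 5 ppages; refcounts: pp0:1 pp1:1 pp2:2 pp3:1 pp4:1
Op 7: write(P1, v0, 118). refcount(pp3)=1 -> write in place. 5 ppages; refcounts: pp0:1 pp1:1 pp2:2 pp3:1 pp4:1
Op 8: write(P1, v1, 160). refcount(pp1)=1 -> write in place. 5 ppages; refcounts: pp0:1 pp1:1 pp2:2 pp3:1 pp4:1
Op 9: write(P1, v0, 175). refcount(pp3)=1 -> write in place. 5 ppages; refcounts: pp0:1 pp1:1 pp2:2 pp3:1 pp4:1
Op 10: write(P0, v1, 188). refcount(pp2)=2>1 -> COPY to pp5. 6 ppages; refcounts: pp0:1 pp1:1 pp2:1 pp3:1 pp4:1 pp5:1

yes yes yes no no no yes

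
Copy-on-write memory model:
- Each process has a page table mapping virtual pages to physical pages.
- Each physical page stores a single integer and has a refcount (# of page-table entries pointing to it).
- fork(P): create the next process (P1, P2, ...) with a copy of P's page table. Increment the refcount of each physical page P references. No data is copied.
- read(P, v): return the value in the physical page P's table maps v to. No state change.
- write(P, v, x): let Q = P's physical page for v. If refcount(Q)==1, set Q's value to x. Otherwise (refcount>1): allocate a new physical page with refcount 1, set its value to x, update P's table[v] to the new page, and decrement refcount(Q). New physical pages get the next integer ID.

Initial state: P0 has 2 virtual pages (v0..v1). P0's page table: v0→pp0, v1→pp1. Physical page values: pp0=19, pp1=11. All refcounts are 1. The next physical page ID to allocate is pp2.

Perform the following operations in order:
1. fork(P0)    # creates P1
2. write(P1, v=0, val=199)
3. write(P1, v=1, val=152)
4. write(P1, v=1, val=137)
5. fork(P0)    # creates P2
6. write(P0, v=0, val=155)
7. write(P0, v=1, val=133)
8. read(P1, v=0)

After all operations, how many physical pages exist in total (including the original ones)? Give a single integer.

Answer: 6

Derivation:
Op 1: fork(P0) -> P1. 2 ppages; refcounts: pp0:2 pp1:2
Op 2: write(P1, v0, 199). refcount(pp0)=2>1 -> COPY to pp2. 3 ppages; refcounts: pp0:1 pp1:2 pp2:1
Op 3: write(P1, v1, 152). refcount(pp1)=2>1 -> COPY to pp3. 4 ppages; refcounts: pp0:1 pp1:1 pp2:1 pp3:1
Op 4: write(P1, v1, 137). refcount(pp3)=1 -> write in place. 4 ppages; refcounts: pp0:1 pp1:1 pp2:1 pp3:1
Op 5: fork(P0) -> P2. 4 ppages; refcounts: pp0:2 pp1:2 pp2:1 pp3:1
Op 6: write(P0, v0, 155). refcount(pp0)=2>1 -> COPY to pp4. 5 ppages; refcounts: pp0:1 pp1:2 pp2:1 pp3:1 pp4:1
Op 7: write(P0, v1, 133). refcount(pp1)=2>1 -> COPY to pp5. 6 ppages; refcounts: pp0:1 pp1:1 pp2:1 pp3:1 pp4:1 pp5:1
Op 8: read(P1, v0) -> 199. No state change.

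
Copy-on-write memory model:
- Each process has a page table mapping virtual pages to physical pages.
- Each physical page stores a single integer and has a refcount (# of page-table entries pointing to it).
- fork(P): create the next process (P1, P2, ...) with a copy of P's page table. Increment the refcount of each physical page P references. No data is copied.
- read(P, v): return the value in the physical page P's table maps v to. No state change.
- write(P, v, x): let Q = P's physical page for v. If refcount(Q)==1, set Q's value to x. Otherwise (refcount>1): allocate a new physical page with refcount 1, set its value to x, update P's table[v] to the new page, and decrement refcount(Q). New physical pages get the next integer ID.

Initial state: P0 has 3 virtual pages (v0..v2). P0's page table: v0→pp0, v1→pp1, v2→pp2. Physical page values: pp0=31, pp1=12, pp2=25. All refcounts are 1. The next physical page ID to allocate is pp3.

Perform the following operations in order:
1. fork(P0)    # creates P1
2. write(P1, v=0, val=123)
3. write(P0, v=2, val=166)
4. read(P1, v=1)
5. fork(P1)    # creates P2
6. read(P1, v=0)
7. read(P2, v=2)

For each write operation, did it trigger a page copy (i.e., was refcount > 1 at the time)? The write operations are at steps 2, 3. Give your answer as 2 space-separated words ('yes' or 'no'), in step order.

Op 1: fork(P0) -> P1. 3 ppages; refcounts: pp0:2 pp1:2 pp2:2
Op 2: write(P1, v0, 123). refcount(pp0)=2>1 -> COPY to pp3. 4 ppages; refcounts: pp0:1 pp1:2 pp2:2 pp3:1
Op 3: write(P0, v2, 166). refcount(pp2)=2>1 -> COPY to pp4. 5 ppages; refcounts: pp0:1 pp1:2 pp2:1 pp3:1 pp4:1
Op 4: read(P1, v1) -> 12. No state change.
Op 5: fork(P1) -> P2. 5 ppages; refcounts: pp0:1 pp1:3 pp2:2 pp3:2 pp4:1
Op 6: read(P1, v0) -> 123. No state change.
Op 7: read(P2, v2) -> 25. No state change.

yes yes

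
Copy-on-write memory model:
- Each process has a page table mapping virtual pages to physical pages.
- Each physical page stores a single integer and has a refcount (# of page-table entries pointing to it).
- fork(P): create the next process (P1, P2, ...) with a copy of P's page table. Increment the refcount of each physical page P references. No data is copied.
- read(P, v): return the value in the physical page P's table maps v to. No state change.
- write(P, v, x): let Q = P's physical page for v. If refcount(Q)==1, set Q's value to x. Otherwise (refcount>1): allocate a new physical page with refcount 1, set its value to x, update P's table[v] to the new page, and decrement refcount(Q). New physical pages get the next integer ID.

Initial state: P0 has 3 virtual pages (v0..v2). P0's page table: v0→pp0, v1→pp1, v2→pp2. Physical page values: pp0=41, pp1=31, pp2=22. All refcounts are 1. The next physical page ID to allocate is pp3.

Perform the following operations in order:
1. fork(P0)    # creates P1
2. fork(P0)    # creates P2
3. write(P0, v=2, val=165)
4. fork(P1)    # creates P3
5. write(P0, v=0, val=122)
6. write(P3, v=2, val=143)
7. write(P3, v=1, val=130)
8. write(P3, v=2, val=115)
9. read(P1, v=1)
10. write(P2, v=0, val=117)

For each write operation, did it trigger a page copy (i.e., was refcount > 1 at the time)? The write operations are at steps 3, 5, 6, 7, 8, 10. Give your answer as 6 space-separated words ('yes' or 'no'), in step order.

Op 1: fork(P0) -> P1. 3 ppages; refcounts: pp0:2 pp1:2 pp2:2
Op 2: fork(P0) -> P2. 3 ppages; refcounts: pp0:3 pp1:3 pp2:3
Op 3: write(P0, v2, 165). refcount(pp2)=3>1 -> COPY to pp3. 4 ppages; refcounts: pp0:3 pp1:3 pp2:2 pp3:1
Op 4: fork(P1) -> P3. 4 ppages; refcounts: pp0:4 pp1:4 pp2:3 pp3:1
Op 5: write(P0, v0, 122). refcount(pp0)=4>1 -> COPY to pp4. 5 ppages; refcounts: pp0:3 pp1:4 pp2:3 pp3:1 pp4:1
Op 6: write(P3, v2, 143). refcount(pp2)=3>1 -> COPY to pp5. 6 ppages; refcounts: pp0:3 pp1:4 pp2:2 pp3:1 pp4:1 pp5:1
Op 7: write(P3, v1, 130). refcount(pp1)=4>1 -> COPY to pp6. 7 ppages; refcounts: pp0:3 pp1:3 pp2:2 pp3:1 pp4:1 pp5:1 pp6:1
Op 8: write(P3, v2, 115). refcount(pp5)=1 -> write in place. 7 ppages; refcounts: pp0:3 pp1:3 pp2:2 pp3:1 pp4:1 pp5:1 pp6:1
Op 9: read(P1, v1) -> 31. No state change.
Op 10: write(P2, v0, 117). refcount(pp0)=3>1 -> COPY to pp7. 8 ppages; refcounts: pp0:2 pp1:3 pp2:2 pp3:1 pp4:1 pp5:1 pp6:1 pp7:1

yes yes yes yes no yes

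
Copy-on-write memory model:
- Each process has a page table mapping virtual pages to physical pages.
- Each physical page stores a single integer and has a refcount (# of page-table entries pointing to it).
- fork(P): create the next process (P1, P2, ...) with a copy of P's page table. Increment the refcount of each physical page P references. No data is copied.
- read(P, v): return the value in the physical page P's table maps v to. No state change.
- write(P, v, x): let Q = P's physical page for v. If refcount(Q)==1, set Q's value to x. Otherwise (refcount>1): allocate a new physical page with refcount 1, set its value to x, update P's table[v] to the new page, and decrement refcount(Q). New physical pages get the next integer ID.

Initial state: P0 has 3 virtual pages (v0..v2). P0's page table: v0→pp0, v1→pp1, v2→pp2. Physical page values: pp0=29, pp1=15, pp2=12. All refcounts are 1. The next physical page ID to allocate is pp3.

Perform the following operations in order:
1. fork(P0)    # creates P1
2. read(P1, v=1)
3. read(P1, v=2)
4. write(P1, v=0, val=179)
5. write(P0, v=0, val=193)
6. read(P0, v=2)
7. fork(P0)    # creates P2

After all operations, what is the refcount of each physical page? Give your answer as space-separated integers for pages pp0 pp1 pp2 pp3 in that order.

Op 1: fork(P0) -> P1. 3 ppages; refcounts: pp0:2 pp1:2 pp2:2
Op 2: read(P1, v1) -> 15. No state change.
Op 3: read(P1, v2) -> 12. No state change.
Op 4: write(P1, v0, 179). refcount(pp0)=2>1 -> COPY to pp3. 4 ppages; refcounts: pp0:1 pp1:2 pp2:2 pp3:1
Op 5: write(P0, v0, 193). refcount(pp0)=1 -> write in place. 4 ppages; refcounts: pp0:1 pp1:2 pp2:2 pp3:1
Op 6: read(P0, v2) -> 12. No state change.
Op 7: fork(P0) -> P2. 4 ppages; refcounts: pp0:2 pp1:3 pp2:3 pp3:1

Answer: 2 3 3 1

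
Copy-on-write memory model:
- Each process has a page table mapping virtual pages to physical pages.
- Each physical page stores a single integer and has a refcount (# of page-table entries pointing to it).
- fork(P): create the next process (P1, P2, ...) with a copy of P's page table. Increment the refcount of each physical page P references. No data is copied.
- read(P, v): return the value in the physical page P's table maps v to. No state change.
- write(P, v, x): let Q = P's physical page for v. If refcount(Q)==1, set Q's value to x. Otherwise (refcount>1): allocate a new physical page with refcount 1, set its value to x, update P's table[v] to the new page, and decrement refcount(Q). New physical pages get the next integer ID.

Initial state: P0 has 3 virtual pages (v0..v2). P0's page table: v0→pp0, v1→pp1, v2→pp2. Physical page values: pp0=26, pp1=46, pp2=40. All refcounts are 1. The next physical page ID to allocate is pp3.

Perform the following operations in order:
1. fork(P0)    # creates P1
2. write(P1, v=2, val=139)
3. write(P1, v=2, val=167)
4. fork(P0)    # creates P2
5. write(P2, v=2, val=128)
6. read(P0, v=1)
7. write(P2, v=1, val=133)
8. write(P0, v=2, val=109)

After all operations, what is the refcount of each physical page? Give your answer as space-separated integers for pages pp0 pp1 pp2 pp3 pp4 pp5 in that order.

Op 1: fork(P0) -> P1. 3 ppages; refcounts: pp0:2 pp1:2 pp2:2
Op 2: write(P1, v2, 139). refcount(pp2)=2>1 -> COPY to pp3. 4 ppages; refcounts: pp0:2 pp1:2 pp2:1 pp3:1
Op 3: write(P1, v2, 167). refcount(pp3)=1 -> write in place. 4 ppages; refcounts: pp0:2 pp1:2 pp2:1 pp3:1
Op 4: fork(P0) -> P2. 4 ppages; refcounts: pp0:3 pp1:3 pp2:2 pp3:1
Op 5: write(P2, v2, 128). refcount(pp2)=2>1 -> COPY to pp4. 5 ppages; refcounts: pp0:3 pp1:3 pp2:1 pp3:1 pp4:1
Op 6: read(P0, v1) -> 46. No state change.
Op 7: write(P2, v1, 133). refcount(pp1)=3>1 -> COPY to pp5. 6 ppages; refcounts: pp0:3 pp1:2 pp2:1 pp3:1 pp4:1 pp5:1
Op 8: write(P0, v2, 109). refcount(pp2)=1 -> write in place. 6 ppages; refcounts: pp0:3 pp1:2 pp2:1 pp3:1 pp4:1 pp5:1

Answer: 3 2 1 1 1 1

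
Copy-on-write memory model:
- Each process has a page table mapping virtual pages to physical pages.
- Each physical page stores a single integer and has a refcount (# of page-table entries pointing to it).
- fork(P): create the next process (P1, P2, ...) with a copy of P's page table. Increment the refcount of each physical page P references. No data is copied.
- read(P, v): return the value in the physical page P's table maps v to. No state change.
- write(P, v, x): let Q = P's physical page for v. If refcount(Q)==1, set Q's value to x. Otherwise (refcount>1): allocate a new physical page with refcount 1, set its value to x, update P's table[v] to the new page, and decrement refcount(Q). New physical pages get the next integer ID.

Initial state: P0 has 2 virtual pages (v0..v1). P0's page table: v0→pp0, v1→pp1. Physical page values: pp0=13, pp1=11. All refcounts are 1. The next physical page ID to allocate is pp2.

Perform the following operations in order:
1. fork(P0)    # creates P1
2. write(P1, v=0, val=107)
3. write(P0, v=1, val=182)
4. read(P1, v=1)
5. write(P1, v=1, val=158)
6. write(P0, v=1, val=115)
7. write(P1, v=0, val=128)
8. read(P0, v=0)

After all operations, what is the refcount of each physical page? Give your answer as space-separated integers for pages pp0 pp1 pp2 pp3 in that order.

Answer: 1 1 1 1

Derivation:
Op 1: fork(P0) -> P1. 2 ppages; refcounts: pp0:2 pp1:2
Op 2: write(P1, v0, 107). refcount(pp0)=2>1 -> COPY to pp2. 3 ppages; refcounts: pp0:1 pp1:2 pp2:1
Op 3: write(P0, v1, 182). refcount(pp1)=2>1 -> COPY to pp3. 4 ppages; refcounts: pp0:1 pp1:1 pp2:1 pp3:1
Op 4: read(P1, v1) -> 11. No state change.
Op 5: write(P1, v1, 158). refcount(pp1)=1 -> write in place. 4 ppages; refcounts: pp0:1 pp1:1 pp2:1 pp3:1
Op 6: write(P0, v1, 115). refcount(pp3)=1 -> write in place. 4 ppages; refcounts: pp0:1 pp1:1 pp2:1 pp3:1
Op 7: write(P1, v0, 128). refcount(pp2)=1 -> write in place. 4 ppages; refcounts: pp0:1 pp1:1 pp2:1 pp3:1
Op 8: read(P0, v0) -> 13. No state change.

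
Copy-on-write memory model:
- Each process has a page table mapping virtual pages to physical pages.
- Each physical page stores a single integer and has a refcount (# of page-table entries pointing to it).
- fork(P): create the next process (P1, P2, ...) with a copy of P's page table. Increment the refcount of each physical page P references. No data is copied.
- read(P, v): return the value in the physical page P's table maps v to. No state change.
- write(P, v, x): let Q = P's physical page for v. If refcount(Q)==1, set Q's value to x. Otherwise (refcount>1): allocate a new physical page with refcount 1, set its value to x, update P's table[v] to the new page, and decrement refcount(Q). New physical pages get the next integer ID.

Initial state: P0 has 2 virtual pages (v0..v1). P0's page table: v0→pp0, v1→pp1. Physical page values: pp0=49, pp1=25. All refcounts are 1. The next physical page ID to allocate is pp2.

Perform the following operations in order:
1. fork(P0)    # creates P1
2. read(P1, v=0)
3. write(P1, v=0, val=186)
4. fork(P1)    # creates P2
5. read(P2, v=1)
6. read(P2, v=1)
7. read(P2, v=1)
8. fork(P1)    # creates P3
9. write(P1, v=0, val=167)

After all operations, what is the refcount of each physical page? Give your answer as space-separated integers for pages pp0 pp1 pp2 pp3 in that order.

Op 1: fork(P0) -> P1. 2 ppages; refcounts: pp0:2 pp1:2
Op 2: read(P1, v0) -> 49. No state change.
Op 3: write(P1, v0, 186). refcount(pp0)=2>1 -> COPY to pp2. 3 ppages; refcounts: pp0:1 pp1:2 pp2:1
Op 4: fork(P1) -> P2. 3 ppages; refcounts: pp0:1 pp1:3 pp2:2
Op 5: read(P2, v1) -> 25. No state change.
Op 6: read(P2, v1) -> 25. No state change.
Op 7: read(P2, v1) -> 25. No state change.
Op 8: fork(P1) -> P3. 3 ppages; refcounts: pp0:1 pp1:4 pp2:3
Op 9: write(P1, v0, 167). refcount(pp2)=3>1 -> COPY to pp3. 4 ppages; refcounts: pp0:1 pp1:4 pp2:2 pp3:1

Answer: 1 4 2 1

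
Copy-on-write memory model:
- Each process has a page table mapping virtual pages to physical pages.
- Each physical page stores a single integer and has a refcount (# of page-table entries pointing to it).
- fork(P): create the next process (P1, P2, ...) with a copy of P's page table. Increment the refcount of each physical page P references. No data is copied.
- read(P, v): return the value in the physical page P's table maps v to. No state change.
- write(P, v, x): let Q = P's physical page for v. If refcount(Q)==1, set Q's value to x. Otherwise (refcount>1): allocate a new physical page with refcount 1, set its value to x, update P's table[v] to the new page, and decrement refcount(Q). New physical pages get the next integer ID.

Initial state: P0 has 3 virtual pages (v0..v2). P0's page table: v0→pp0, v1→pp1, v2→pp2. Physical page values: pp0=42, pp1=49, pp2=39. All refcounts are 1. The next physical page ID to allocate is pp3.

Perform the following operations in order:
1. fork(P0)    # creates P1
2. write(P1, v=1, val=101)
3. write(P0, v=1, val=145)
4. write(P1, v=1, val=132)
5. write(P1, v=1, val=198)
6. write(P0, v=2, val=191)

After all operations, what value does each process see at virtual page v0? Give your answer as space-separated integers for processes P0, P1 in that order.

Answer: 42 42

Derivation:
Op 1: fork(P0) -> P1. 3 ppages; refcounts: pp0:2 pp1:2 pp2:2
Op 2: write(P1, v1, 101). refcount(pp1)=2>1 -> COPY to pp3. 4 ppages; refcounts: pp0:2 pp1:1 pp2:2 pp3:1
Op 3: write(P0, v1, 145). refcount(pp1)=1 -> write in place. 4 ppages; refcounts: pp0:2 pp1:1 pp2:2 pp3:1
Op 4: write(P1, v1, 132). refcount(pp3)=1 -> write in place. 4 ppages; refcounts: pp0:2 pp1:1 pp2:2 pp3:1
Op 5: write(P1, v1, 198). refcount(pp3)=1 -> write in place. 4 ppages; refcounts: pp0:2 pp1:1 pp2:2 pp3:1
Op 6: write(P0, v2, 191). refcount(pp2)=2>1 -> COPY to pp4. 5 ppages; refcounts: pp0:2 pp1:1 pp2:1 pp3:1 pp4:1
P0: v0 -> pp0 = 42
P1: v0 -> pp0 = 42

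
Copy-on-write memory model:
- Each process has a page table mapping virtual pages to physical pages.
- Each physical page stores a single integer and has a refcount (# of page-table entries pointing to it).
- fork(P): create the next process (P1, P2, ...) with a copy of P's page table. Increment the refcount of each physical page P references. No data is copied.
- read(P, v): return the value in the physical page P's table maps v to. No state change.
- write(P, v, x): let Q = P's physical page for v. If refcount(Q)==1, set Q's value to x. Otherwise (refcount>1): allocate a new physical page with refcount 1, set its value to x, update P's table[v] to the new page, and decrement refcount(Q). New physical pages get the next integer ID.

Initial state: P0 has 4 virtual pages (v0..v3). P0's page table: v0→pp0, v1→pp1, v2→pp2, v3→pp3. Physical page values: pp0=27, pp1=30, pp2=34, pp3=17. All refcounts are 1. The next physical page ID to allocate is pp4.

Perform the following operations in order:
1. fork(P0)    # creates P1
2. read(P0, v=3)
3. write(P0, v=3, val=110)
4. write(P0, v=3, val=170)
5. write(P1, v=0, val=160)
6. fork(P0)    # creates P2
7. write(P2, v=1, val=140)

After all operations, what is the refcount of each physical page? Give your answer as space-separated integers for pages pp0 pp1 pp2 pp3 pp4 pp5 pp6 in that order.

Answer: 2 2 3 1 2 1 1

Derivation:
Op 1: fork(P0) -> P1. 4 ppages; refcounts: pp0:2 pp1:2 pp2:2 pp3:2
Op 2: read(P0, v3) -> 17. No state change.
Op 3: write(P0, v3, 110). refcount(pp3)=2>1 -> COPY to pp4. 5 ppages; refcounts: pp0:2 pp1:2 pp2:2 pp3:1 pp4:1
Op 4: write(P0, v3, 170). refcount(pp4)=1 -> write in place. 5 ppages; refcounts: pp0:2 pp1:2 pp2:2 pp3:1 pp4:1
Op 5: write(P1, v0, 160). refcount(pp0)=2>1 -> COPY to pp5. 6 ppages; refcounts: pp0:1 pp1:2 pp2:2 pp3:1 pp4:1 pp5:1
Op 6: fork(P0) -> P2. 6 ppages; refcounts: pp0:2 pp1:3 pp2:3 pp3:1 pp4:2 pp5:1
Op 7: write(P2, v1, 140). refcount(pp1)=3>1 -> COPY to pp6. 7 ppages; refcounts: pp0:2 pp1:2 pp2:3 pp3:1 pp4:2 pp5:1 pp6:1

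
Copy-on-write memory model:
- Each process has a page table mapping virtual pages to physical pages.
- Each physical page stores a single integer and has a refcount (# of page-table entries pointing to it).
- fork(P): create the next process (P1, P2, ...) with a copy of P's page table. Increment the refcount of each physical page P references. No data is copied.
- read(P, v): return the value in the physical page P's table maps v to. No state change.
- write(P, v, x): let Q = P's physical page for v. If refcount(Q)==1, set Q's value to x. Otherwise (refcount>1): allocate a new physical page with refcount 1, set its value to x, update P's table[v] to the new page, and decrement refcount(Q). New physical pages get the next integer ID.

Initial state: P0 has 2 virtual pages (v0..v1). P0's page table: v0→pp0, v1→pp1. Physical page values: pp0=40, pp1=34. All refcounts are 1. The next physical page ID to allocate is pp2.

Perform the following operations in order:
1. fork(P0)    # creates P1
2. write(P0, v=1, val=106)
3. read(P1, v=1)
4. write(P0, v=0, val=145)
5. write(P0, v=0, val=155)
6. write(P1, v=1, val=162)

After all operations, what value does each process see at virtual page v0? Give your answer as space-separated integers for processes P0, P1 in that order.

Op 1: fork(P0) -> P1. 2 ppages; refcounts: pp0:2 pp1:2
Op 2: write(P0, v1, 106). refcount(pp1)=2>1 -> COPY to pp2. 3 ppages; refcounts: pp0:2 pp1:1 pp2:1
Op 3: read(P1, v1) -> 34. No state change.
Op 4: write(P0, v0, 145). refcount(pp0)=2>1 -> COPY to pp3. 4 ppages; refcounts: pp0:1 pp1:1 pp2:1 pp3:1
Op 5: write(P0, v0, 155). refcount(pp3)=1 -> write in place. 4 ppages; refcounts: pp0:1 pp1:1 pp2:1 pp3:1
Op 6: write(P1, v1, 162). refcount(pp1)=1 -> write in place. 4 ppages; refcounts: pp0:1 pp1:1 pp2:1 pp3:1
P0: v0 -> pp3 = 155
P1: v0 -> pp0 = 40

Answer: 155 40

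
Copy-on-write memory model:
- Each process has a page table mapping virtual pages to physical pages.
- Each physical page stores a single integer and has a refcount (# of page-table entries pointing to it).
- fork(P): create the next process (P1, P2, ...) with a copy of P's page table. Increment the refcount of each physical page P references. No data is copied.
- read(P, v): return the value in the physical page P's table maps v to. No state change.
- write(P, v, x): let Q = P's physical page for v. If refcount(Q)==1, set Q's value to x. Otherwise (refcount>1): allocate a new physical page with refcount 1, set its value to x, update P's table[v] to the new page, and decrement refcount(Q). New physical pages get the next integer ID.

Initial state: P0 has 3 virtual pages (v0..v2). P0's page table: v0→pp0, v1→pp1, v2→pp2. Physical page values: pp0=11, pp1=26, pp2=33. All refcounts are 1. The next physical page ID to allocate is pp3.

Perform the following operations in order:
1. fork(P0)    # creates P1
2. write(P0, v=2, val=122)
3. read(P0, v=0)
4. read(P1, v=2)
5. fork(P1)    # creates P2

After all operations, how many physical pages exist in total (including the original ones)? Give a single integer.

Answer: 4

Derivation:
Op 1: fork(P0) -> P1. 3 ppages; refcounts: pp0:2 pp1:2 pp2:2
Op 2: write(P0, v2, 122). refcount(pp2)=2>1 -> COPY to pp3. 4 ppages; refcounts: pp0:2 pp1:2 pp2:1 pp3:1
Op 3: read(P0, v0) -> 11. No state change.
Op 4: read(P1, v2) -> 33. No state change.
Op 5: fork(P1) -> P2. 4 ppages; refcounts: pp0:3 pp1:3 pp2:2 pp3:1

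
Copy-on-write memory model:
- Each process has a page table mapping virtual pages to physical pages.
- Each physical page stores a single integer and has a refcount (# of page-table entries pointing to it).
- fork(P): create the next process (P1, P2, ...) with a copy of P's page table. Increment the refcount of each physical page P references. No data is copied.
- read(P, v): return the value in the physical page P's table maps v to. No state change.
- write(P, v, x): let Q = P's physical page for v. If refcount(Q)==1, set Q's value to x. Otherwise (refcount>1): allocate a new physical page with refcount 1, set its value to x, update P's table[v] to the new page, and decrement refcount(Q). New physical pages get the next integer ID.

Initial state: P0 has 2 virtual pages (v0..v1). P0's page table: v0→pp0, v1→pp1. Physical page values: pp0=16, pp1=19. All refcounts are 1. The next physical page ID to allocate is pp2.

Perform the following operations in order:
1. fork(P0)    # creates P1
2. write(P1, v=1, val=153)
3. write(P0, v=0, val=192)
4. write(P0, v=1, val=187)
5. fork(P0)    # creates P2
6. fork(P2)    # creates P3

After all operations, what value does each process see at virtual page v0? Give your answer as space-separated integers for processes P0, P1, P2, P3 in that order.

Op 1: fork(P0) -> P1. 2 ppages; refcounts: pp0:2 pp1:2
Op 2: write(P1, v1, 153). refcount(pp1)=2>1 -> COPY to pp2. 3 ppages; refcounts: pp0:2 pp1:1 pp2:1
Op 3: write(P0, v0, 192). refcount(pp0)=2>1 -> COPY to pp3. 4 ppages; refcounts: pp0:1 pp1:1 pp2:1 pp3:1
Op 4: write(P0, v1, 187). refcount(pp1)=1 -> write in place. 4 ppages; refcounts: pp0:1 pp1:1 pp2:1 pp3:1
Op 5: fork(P0) -> P2. 4 ppages; refcounts: pp0:1 pp1:2 pp2:1 pp3:2
Op 6: fork(P2) -> P3. 4 ppages; refcounts: pp0:1 pp1:3 pp2:1 pp3:3
P0: v0 -> pp3 = 192
P1: v0 -> pp0 = 16
P2: v0 -> pp3 = 192
P3: v0 -> pp3 = 192

Answer: 192 16 192 192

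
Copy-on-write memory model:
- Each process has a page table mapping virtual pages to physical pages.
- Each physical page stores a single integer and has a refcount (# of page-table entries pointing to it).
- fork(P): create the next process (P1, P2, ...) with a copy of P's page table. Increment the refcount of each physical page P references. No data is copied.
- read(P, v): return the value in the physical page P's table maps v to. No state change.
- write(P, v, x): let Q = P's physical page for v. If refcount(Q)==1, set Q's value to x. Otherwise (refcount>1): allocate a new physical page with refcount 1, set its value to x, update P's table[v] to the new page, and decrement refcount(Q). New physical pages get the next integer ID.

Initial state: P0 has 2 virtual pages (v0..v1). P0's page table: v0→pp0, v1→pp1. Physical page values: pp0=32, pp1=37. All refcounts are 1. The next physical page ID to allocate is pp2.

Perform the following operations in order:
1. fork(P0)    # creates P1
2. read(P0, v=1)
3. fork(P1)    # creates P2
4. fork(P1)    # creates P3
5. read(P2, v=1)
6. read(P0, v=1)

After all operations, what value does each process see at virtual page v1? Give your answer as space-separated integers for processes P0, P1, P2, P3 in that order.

Answer: 37 37 37 37

Derivation:
Op 1: fork(P0) -> P1. 2 ppages; refcounts: pp0:2 pp1:2
Op 2: read(P0, v1) -> 37. No state change.
Op 3: fork(P1) -> P2. 2 ppages; refcounts: pp0:3 pp1:3
Op 4: fork(P1) -> P3. 2 ppages; refcounts: pp0:4 pp1:4
Op 5: read(P2, v1) -> 37. No state change.
Op 6: read(P0, v1) -> 37. No state change.
P0: v1 -> pp1 = 37
P1: v1 -> pp1 = 37
P2: v1 -> pp1 = 37
P3: v1 -> pp1 = 37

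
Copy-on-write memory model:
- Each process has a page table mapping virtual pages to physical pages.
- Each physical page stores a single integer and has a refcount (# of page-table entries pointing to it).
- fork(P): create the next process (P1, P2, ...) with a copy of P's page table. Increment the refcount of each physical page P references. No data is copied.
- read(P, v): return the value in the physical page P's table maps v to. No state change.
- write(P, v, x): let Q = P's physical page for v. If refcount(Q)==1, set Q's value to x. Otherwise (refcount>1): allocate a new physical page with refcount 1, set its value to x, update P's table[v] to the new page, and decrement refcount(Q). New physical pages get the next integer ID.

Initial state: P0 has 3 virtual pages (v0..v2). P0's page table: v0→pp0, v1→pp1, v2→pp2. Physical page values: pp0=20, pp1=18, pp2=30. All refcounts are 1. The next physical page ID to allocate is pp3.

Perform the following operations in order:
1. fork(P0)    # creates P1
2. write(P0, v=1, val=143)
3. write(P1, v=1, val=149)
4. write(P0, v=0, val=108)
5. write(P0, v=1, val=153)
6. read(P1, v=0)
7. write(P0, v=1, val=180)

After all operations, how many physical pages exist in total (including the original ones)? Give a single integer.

Op 1: fork(P0) -> P1. 3 ppages; refcounts: pp0:2 pp1:2 pp2:2
Op 2: write(P0, v1, 143). refcount(pp1)=2>1 -> COPY to pp3. 4 ppages; refcounts: pp0:2 pp1:1 pp2:2 pp3:1
Op 3: write(P1, v1, 149). refcount(pp1)=1 -> write in place. 4 ppages; refcounts: pp0:2 pp1:1 pp2:2 pp3:1
Op 4: write(P0, v0, 108). refcount(pp0)=2>1 -> COPY to pp4. 5 ppages; refcounts: pp0:1 pp1:1 pp2:2 pp3:1 pp4:1
Op 5: write(P0, v1, 153). refcount(pp3)=1 -> write in place. 5 ppages; refcounts: pp0:1 pp1:1 pp2:2 pp3:1 pp4:1
Op 6: read(P1, v0) -> 20. No state change.
Op 7: write(P0, v1, 180). refcount(pp3)=1 -> write in place. 5 ppages; refcounts: pp0:1 pp1:1 pp2:2 pp3:1 pp4:1

Answer: 5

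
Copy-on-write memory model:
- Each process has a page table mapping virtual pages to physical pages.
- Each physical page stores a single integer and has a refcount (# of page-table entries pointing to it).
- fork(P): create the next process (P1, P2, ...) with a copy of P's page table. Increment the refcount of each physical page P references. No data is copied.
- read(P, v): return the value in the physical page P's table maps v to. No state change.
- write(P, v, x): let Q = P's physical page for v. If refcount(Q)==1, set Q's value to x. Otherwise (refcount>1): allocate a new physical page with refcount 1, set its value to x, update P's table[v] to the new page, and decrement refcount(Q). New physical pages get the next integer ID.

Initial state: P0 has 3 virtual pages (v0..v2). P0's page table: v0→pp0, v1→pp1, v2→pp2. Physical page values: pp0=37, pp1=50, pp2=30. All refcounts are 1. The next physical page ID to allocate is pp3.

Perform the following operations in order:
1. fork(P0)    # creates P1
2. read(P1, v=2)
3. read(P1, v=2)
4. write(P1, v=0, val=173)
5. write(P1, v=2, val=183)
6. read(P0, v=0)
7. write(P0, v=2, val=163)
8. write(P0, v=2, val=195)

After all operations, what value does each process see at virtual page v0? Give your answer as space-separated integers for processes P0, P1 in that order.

Answer: 37 173

Derivation:
Op 1: fork(P0) -> P1. 3 ppages; refcounts: pp0:2 pp1:2 pp2:2
Op 2: read(P1, v2) -> 30. No state change.
Op 3: read(P1, v2) -> 30. No state change.
Op 4: write(P1, v0, 173). refcount(pp0)=2>1 -> COPY to pp3. 4 ppages; refcounts: pp0:1 pp1:2 pp2:2 pp3:1
Op 5: write(P1, v2, 183). refcount(pp2)=2>1 -> COPY to pp4. 5 ppages; refcounts: pp0:1 pp1:2 pp2:1 pp3:1 pp4:1
Op 6: read(P0, v0) -> 37. No state change.
Op 7: write(P0, v2, 163). refcount(pp2)=1 -> write in place. 5 ppages; refcounts: pp0:1 pp1:2 pp2:1 pp3:1 pp4:1
Op 8: write(P0, v2, 195). refcount(pp2)=1 -> write in place. 5 ppages; refcounts: pp0:1 pp1:2 pp2:1 pp3:1 pp4:1
P0: v0 -> pp0 = 37
P1: v0 -> pp3 = 173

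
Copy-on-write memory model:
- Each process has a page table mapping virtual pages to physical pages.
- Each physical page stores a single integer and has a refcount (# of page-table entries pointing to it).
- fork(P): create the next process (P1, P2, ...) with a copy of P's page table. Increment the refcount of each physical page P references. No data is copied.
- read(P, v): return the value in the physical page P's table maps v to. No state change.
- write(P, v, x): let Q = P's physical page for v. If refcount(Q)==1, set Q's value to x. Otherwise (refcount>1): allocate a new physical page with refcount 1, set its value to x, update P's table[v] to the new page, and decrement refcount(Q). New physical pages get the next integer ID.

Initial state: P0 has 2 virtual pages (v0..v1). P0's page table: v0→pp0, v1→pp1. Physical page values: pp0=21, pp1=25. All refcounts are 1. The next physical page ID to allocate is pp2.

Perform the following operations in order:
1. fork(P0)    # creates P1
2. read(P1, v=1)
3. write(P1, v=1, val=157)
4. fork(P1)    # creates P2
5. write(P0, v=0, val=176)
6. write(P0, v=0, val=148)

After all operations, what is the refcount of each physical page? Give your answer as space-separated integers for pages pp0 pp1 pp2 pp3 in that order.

Answer: 2 1 2 1

Derivation:
Op 1: fork(P0) -> P1. 2 ppages; refcounts: pp0:2 pp1:2
Op 2: read(P1, v1) -> 25. No state change.
Op 3: write(P1, v1, 157). refcount(pp1)=2>1 -> COPY to pp2. 3 ppages; refcounts: pp0:2 pp1:1 pp2:1
Op 4: fork(P1) -> P2. 3 ppages; refcounts: pp0:3 pp1:1 pp2:2
Op 5: write(P0, v0, 176). refcount(pp0)=3>1 -> COPY to pp3. 4 ppages; refcounts: pp0:2 pp1:1 pp2:2 pp3:1
Op 6: write(P0, v0, 148). refcount(pp3)=1 -> write in place. 4 ppages; refcounts: pp0:2 pp1:1 pp2:2 pp3:1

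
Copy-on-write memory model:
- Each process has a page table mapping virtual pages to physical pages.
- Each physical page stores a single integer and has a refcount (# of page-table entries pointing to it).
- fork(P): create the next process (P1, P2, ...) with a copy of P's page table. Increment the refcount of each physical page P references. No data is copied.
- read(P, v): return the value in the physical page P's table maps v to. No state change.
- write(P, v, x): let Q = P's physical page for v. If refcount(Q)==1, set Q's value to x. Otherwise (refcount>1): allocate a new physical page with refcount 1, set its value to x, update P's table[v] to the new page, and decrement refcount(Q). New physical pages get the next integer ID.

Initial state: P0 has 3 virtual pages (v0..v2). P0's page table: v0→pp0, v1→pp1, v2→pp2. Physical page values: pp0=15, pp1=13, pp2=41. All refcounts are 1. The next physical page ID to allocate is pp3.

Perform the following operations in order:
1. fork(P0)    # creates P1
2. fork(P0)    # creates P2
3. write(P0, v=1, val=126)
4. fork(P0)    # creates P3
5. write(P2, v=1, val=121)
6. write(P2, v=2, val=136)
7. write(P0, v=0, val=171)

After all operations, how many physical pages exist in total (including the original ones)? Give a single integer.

Op 1: fork(P0) -> P1. 3 ppages; refcounts: pp0:2 pp1:2 pp2:2
Op 2: fork(P0) -> P2. 3 ppages; refcounts: pp0:3 pp1:3 pp2:3
Op 3: write(P0, v1, 126). refcount(pp1)=3>1 -> COPY to pp3. 4 ppages; refcounts: pp0:3 pp1:2 pp2:3 pp3:1
Op 4: fork(P0) -> P3. 4 ppages; refcounts: pp0:4 pp1:2 pp2:4 pp3:2
Op 5: write(P2, v1, 121). refcount(pp1)=2>1 -> COPY to pp4. 5 ppages; refcounts: pp0:4 pp1:1 pp2:4 pp3:2 pp4:1
Op 6: write(P2, v2, 136). refcount(pp2)=4>1 -> COPY to pp5. 6 ppages; refcounts: pp0:4 pp1:1 pp2:3 pp3:2 pp4:1 pp5:1
Op 7: write(P0, v0, 171). refcount(pp0)=4>1 -> COPY to pp6. 7 ppages; refcounts: pp0:3 pp1:1 pp2:3 pp3:2 pp4:1 pp5:1 pp6:1

Answer: 7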